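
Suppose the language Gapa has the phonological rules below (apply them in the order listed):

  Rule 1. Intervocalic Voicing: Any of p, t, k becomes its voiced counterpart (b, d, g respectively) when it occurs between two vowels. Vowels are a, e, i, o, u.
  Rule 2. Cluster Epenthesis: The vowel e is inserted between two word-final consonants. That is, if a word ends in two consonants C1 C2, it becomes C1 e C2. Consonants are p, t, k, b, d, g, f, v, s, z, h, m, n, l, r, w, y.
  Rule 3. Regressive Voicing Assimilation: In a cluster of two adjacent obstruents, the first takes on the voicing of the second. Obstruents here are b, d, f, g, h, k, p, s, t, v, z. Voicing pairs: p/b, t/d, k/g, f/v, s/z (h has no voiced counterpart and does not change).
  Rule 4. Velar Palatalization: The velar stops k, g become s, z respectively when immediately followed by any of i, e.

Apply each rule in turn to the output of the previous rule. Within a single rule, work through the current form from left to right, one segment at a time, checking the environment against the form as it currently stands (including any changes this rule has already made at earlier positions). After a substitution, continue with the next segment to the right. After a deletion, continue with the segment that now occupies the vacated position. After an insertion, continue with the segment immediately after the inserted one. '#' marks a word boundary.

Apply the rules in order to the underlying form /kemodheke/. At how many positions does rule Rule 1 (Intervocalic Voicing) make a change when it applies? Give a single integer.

1

Rule 1 Intervocalic Voicing: [kemodheke] → [kemodhege]
Rule 2 Cluster Epenthesis: no change — [kemodhege]
Rule 3 Regressive Voicing Assimilation: [kemodhege] → [kemothege]
Rule 4 Velar Palatalization: [kemothege] → [semotheze]
Rule Rule 1 changed 1 position(s).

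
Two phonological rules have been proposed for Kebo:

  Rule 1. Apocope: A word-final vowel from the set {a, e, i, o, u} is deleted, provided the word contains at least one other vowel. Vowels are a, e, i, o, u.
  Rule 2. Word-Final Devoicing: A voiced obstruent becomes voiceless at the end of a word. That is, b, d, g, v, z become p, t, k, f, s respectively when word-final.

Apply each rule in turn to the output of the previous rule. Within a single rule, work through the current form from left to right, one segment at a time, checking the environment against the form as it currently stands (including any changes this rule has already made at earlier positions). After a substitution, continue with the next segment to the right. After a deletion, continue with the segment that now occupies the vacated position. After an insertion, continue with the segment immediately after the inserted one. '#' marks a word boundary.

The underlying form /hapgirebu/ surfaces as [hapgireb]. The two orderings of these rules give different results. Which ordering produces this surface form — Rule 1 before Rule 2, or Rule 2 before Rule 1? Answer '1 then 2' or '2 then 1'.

Order 1 then 2:
  1 Apocope: [hapgirebu] → [hapgireb]
  2 Word-Final Devoicing: [hapgireb] → [hapgirep]
  result: [hapgirep]
Order 2 then 1:
  2 Word-Final Devoicing: no change — [hapgirebu]
  1 Apocope: [hapgirebu] → [hapgireb]
  result: [hapgireb]

2 then 1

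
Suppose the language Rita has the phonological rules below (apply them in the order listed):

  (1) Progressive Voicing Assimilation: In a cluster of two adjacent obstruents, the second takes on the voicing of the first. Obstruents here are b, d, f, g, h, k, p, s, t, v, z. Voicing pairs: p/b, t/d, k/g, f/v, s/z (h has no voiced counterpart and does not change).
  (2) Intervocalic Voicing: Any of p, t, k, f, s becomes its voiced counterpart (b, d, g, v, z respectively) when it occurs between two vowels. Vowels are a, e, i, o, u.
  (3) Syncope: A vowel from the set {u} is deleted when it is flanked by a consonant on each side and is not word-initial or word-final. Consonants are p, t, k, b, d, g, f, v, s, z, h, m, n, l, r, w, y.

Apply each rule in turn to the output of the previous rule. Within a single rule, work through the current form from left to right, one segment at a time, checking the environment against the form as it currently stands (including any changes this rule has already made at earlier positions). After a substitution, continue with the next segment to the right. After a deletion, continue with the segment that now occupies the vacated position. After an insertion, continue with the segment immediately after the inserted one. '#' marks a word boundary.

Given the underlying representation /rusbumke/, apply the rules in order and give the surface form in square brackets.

[rspmke]

(1) Progressive Voicing Assimilation: [rusbumke] → [ruspumke]
(2) Intervocalic Voicing: no change — [ruspumke]
(3) Syncope: [ruspumke] → [rspmke]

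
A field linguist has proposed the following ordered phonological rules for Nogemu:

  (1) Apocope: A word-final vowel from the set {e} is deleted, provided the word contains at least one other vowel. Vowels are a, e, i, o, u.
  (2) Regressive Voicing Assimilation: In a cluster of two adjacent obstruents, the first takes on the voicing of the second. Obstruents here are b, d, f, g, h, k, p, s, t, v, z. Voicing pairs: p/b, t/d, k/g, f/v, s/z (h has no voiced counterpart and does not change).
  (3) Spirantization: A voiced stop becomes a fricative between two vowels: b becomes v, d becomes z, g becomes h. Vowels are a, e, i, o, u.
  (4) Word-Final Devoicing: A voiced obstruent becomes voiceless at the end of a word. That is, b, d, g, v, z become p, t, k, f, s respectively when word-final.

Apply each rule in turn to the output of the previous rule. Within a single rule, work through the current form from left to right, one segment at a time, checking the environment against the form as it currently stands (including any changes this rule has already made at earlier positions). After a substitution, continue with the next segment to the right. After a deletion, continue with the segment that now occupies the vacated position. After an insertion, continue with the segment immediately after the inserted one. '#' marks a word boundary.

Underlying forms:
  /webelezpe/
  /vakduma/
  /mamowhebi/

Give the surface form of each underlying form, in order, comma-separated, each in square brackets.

[wevelesp], [vagduma], [mamowhevi]

/webelezpe/:
  (1) Apocope: [webelezpe] → [webelezp]
  (2) Regressive Voicing Assimilation: [webelezp] → [webelesp]
  (3) Spirantization: [webelesp] → [wevelesp]
  (4) Word-Final Devoicing: no change — [wevelesp]
/vakduma/:
  (1) Apocope: no change — [vakduma]
  (2) Regressive Voicing Assimilation: [vakduma] → [vagduma]
  (3) Spirantization: no change — [vagduma]
  (4) Word-Final Devoicing: no change — [vagduma]
/mamowhebi/:
  (1) Apocope: no change — [mamowhebi]
  (2) Regressive Voicing Assimilation: no change — [mamowhebi]
  (3) Spirantization: [mamowhebi] → [mamowhevi]
  (4) Word-Final Devoicing: no change — [mamowhevi]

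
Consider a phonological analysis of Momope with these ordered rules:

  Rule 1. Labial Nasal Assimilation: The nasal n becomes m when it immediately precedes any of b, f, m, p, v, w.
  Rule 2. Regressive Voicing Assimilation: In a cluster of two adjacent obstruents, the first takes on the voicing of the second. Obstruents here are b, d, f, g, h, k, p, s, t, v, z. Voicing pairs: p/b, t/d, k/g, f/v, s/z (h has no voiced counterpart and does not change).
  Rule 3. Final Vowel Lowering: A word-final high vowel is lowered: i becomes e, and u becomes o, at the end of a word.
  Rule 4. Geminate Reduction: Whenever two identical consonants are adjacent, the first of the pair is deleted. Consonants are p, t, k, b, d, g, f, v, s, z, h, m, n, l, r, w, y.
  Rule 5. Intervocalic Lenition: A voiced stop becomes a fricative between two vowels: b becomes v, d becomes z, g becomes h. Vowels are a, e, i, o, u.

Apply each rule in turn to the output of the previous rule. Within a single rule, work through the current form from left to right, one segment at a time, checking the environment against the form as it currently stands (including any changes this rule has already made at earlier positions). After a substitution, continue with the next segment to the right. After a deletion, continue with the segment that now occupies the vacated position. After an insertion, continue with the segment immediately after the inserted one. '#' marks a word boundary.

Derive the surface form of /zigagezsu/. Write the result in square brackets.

[zihaheso]

Rule 1 Labial Nasal Assimilation: no change — [zigagezsu]
Rule 2 Regressive Voicing Assimilation: [zigagezsu] → [zigagessu]
Rule 3 Final Vowel Lowering: [zigagessu] → [zigagesso]
Rule 4 Geminate Reduction: [zigagesso] → [zigageso]
Rule 5 Intervocalic Lenition: [zigageso] → [zihaheso]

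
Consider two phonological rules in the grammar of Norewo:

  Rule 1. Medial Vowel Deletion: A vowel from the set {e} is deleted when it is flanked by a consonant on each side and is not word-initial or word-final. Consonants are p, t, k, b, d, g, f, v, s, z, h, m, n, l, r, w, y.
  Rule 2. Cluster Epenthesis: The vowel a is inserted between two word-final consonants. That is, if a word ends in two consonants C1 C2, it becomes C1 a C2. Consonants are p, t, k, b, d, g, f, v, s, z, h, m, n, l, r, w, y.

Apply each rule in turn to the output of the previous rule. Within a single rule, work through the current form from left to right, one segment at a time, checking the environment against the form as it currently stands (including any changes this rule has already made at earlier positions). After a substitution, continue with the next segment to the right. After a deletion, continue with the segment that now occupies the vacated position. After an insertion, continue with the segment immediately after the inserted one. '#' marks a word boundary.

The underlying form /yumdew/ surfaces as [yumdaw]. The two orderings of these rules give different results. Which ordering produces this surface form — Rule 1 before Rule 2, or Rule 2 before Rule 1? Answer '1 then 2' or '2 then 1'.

Order 1 then 2:
  1 Medial Vowel Deletion: [yumdew] → [yumdw]
  2 Cluster Epenthesis: [yumdw] → [yumdaw]
  result: [yumdaw]
Order 2 then 1:
  2 Cluster Epenthesis: no change — [yumdew]
  1 Medial Vowel Deletion: [yumdew] → [yumdw]
  result: [yumdw]

1 then 2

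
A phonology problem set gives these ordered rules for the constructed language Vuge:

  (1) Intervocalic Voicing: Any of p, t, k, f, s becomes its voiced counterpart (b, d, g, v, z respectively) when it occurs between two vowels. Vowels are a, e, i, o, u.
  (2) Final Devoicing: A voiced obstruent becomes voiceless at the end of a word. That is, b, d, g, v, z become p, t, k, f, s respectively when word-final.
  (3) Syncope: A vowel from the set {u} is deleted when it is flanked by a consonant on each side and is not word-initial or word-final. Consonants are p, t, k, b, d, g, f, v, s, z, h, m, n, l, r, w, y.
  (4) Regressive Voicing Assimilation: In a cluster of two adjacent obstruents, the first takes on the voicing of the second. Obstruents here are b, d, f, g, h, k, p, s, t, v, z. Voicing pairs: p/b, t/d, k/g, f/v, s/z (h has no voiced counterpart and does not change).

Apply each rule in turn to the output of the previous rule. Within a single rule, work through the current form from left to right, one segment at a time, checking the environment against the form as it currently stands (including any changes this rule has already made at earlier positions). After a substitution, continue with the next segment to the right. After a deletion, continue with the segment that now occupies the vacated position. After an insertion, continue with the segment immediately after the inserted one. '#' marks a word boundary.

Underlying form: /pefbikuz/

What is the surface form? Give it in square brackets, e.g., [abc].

(1) Intervocalic Voicing: [pefbikuz] → [pefbiguz]
(2) Final Devoicing: [pefbiguz] → [pefbigus]
(3) Syncope: [pefbigus] → [pefbigs]
(4) Regressive Voicing Assimilation: [pefbigs] → [pevbiks]

[pevbiks]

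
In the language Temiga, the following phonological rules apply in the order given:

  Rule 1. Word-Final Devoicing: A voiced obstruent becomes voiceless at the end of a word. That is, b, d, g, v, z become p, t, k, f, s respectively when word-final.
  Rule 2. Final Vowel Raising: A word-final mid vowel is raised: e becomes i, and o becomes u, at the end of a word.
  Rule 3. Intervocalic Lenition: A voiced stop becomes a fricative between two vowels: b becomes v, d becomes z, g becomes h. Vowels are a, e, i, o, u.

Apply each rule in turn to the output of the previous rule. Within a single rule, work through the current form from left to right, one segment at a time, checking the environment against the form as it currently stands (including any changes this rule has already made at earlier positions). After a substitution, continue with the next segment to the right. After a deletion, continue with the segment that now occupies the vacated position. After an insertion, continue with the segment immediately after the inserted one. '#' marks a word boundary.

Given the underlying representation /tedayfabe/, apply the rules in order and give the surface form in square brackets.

[tezayfavi]

Rule 1 Word-Final Devoicing: no change — [tedayfabe]
Rule 2 Final Vowel Raising: [tedayfabe] → [tedayfabi]
Rule 3 Intervocalic Lenition: [tedayfabi] → [tezayfavi]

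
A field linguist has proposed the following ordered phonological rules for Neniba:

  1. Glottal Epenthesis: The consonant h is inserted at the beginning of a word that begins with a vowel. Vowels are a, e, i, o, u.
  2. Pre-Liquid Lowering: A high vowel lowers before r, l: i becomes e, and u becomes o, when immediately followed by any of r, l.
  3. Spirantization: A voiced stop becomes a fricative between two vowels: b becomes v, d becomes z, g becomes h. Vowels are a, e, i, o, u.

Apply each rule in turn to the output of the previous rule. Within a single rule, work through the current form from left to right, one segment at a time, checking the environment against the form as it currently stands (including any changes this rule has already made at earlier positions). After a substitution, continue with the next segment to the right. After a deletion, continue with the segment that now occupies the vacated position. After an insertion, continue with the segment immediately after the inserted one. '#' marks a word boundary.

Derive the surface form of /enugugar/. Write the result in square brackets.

[henuhuhar]

1 Glottal Epenthesis: [enugugar] → [henugugar]
2 Pre-Liquid Lowering: no change — [henugugar]
3 Spirantization: [henugugar] → [henuhuhar]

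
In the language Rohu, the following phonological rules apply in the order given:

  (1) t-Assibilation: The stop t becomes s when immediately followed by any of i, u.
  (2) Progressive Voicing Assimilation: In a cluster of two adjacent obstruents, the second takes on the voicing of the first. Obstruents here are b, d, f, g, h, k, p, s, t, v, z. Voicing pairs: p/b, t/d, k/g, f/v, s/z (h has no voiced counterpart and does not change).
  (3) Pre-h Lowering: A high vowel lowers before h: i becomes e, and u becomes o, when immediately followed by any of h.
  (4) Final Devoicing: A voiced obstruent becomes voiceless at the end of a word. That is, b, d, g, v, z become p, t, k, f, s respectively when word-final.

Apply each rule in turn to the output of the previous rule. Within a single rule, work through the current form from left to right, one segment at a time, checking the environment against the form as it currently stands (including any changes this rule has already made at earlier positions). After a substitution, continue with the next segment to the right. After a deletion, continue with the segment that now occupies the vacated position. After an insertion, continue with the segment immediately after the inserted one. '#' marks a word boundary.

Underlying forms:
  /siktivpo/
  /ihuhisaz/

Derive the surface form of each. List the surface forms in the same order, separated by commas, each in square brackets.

[siksivbo], [ehohisas]

/siktivpo/:
  (1) t-Assibilation: [siktivpo] → [siksivpo]
  (2) Progressive Voicing Assimilation: [siksivpo] → [siksivbo]
  (3) Pre-h Lowering: no change — [siksivbo]
  (4) Final Devoicing: no change — [siksivbo]
/ihuhisaz/:
  (1) t-Assibilation: no change — [ihuhisaz]
  (2) Progressive Voicing Assimilation: no change — [ihuhisaz]
  (3) Pre-h Lowering: [ihuhisaz] → [ehohisaz]
  (4) Final Devoicing: [ehohisaz] → [ehohisas]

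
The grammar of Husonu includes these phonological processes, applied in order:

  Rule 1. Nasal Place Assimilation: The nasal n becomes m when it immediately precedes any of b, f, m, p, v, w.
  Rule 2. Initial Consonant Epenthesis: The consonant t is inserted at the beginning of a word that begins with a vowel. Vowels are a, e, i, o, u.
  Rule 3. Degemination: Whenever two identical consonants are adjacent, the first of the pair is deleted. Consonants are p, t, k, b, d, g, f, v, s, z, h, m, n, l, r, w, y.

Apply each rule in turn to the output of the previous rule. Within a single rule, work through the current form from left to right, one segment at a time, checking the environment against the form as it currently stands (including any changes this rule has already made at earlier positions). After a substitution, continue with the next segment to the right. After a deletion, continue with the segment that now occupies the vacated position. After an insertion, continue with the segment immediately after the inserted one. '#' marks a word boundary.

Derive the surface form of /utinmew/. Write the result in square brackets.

Rule 1 Nasal Place Assimilation: [utinmew] → [utimmew]
Rule 2 Initial Consonant Epenthesis: [utimmew] → [tutimmew]
Rule 3 Degemination: [tutimmew] → [tutimew]

[tutimew]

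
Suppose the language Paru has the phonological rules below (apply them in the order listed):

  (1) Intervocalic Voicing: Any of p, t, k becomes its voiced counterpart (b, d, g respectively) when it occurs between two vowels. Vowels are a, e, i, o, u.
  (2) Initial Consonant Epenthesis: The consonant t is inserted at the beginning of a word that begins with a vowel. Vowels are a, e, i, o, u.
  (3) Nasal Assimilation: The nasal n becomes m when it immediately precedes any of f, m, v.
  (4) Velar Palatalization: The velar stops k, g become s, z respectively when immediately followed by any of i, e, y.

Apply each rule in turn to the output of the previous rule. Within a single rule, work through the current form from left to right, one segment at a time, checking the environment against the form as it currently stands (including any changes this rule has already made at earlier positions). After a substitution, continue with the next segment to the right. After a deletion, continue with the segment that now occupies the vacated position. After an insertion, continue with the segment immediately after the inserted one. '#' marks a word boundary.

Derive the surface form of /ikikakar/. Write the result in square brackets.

[tizigagar]

(1) Intervocalic Voicing: [ikikakar] → [igigagar]
(2) Initial Consonant Epenthesis: [igigagar] → [tigigagar]
(3) Nasal Assimilation: no change — [tigigagar]
(4) Velar Palatalization: [tigigagar] → [tizigagar]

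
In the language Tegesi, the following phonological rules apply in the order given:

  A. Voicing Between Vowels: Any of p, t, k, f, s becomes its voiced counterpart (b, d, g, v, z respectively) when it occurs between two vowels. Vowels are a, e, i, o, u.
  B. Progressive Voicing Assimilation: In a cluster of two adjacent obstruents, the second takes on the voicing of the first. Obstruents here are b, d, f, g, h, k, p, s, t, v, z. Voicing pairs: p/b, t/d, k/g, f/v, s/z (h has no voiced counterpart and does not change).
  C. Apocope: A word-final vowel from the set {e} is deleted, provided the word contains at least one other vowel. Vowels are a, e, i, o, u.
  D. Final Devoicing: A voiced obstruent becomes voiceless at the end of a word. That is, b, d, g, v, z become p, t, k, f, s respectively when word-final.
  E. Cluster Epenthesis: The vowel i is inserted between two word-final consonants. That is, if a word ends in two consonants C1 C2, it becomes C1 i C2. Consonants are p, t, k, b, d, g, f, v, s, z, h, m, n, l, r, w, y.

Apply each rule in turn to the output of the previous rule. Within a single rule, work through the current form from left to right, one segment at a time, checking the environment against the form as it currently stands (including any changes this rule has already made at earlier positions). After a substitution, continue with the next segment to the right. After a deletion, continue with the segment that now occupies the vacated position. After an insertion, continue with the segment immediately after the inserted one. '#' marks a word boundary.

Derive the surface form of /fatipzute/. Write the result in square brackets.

[fadipsut]

A Voicing Between Vowels: [fatipzute] → [fadipzude]
B Progressive Voicing Assimilation: [fadipzude] → [fadipsude]
C Apocope: [fadipsude] → [fadipsud]
D Final Devoicing: [fadipsud] → [fadipsut]
E Cluster Epenthesis: no change — [fadipsut]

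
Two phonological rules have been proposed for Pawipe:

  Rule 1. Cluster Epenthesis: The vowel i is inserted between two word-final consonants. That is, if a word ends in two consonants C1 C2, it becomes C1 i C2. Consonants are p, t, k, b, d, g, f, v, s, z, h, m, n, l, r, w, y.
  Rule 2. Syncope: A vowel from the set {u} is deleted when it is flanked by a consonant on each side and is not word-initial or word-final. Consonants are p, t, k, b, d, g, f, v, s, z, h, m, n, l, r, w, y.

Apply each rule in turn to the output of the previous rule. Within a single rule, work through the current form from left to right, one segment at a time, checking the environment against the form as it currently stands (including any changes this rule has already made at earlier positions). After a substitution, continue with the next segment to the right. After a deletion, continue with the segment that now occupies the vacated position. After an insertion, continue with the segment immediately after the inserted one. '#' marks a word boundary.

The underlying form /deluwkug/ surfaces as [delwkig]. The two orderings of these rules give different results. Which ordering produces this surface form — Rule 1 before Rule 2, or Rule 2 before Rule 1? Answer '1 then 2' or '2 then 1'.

2 then 1

Order 1 then 2:
  1 Cluster Epenthesis: no change — [deluwkug]
  2 Syncope: [deluwkug] → [delwkg]
  result: [delwkg]
Order 2 then 1:
  2 Syncope: [deluwkug] → [delwkg]
  1 Cluster Epenthesis: [delwkg] → [delwkig]
  result: [delwkig]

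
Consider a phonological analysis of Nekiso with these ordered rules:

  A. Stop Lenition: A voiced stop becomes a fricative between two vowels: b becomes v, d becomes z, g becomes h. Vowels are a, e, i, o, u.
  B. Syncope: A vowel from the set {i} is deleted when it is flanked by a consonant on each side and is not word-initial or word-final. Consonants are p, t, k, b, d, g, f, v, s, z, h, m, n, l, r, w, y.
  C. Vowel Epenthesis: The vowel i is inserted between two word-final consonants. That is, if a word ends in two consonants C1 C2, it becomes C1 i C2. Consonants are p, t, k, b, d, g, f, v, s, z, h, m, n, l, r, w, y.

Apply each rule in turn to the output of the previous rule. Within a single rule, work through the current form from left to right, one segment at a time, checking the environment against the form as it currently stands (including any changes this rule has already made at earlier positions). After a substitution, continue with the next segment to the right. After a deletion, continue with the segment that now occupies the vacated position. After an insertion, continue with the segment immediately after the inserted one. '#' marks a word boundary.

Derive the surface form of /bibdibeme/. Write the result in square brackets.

A Stop Lenition: [bibdibeme] → [bibdiveme]
B Syncope: [bibdiveme] → [bbdveme]
C Vowel Epenthesis: no change — [bbdveme]

[bbdveme]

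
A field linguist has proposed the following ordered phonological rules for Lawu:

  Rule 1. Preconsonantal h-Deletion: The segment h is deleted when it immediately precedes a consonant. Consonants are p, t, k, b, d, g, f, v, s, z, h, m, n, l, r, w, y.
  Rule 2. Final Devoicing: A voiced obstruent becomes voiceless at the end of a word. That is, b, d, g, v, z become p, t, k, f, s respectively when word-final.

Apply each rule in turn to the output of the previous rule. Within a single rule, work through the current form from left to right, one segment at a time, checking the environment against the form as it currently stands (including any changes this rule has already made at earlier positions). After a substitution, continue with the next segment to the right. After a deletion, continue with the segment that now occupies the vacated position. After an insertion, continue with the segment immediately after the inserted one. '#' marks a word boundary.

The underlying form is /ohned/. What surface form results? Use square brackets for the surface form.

Rule 1 Preconsonantal h-Deletion: [ohned] → [oned]
Rule 2 Final Devoicing: [oned] → [onet]

[onet]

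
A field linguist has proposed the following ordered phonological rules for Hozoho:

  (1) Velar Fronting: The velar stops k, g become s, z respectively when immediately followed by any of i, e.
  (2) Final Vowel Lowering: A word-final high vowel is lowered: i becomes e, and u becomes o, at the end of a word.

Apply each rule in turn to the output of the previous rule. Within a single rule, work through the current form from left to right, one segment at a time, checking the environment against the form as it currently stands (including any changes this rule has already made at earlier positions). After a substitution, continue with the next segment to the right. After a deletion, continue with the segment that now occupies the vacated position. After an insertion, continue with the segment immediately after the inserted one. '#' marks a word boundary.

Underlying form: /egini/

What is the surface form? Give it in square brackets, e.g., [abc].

[ezine]

(1) Velar Fronting: [egini] → [ezini]
(2) Final Vowel Lowering: [ezini] → [ezine]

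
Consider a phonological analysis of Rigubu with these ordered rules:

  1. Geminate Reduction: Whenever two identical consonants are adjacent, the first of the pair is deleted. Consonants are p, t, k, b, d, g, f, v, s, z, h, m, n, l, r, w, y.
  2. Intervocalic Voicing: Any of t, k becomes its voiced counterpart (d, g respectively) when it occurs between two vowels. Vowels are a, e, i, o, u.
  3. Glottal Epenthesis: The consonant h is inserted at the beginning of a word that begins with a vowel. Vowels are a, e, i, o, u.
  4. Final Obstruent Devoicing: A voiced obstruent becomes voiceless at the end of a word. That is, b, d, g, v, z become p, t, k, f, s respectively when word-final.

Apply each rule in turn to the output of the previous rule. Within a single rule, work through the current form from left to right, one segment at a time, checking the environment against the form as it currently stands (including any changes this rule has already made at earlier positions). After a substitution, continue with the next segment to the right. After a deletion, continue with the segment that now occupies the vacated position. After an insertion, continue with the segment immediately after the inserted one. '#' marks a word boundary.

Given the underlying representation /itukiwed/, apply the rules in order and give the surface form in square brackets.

[hidugiwet]

1 Geminate Reduction: no change — [itukiwed]
2 Intervocalic Voicing: [itukiwed] → [idugiwed]
3 Glottal Epenthesis: [idugiwed] → [hidugiwed]
4 Final Obstruent Devoicing: [hidugiwed] → [hidugiwet]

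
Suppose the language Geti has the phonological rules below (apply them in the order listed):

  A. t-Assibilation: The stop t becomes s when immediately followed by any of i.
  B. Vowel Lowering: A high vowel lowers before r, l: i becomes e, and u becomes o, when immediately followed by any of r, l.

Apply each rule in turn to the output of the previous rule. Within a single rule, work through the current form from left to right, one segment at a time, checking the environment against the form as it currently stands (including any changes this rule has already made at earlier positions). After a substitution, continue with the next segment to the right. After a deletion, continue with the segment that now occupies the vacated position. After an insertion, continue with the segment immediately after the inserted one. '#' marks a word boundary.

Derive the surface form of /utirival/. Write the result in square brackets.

[userival]

A t-Assibilation: [utirival] → [usirival]
B Vowel Lowering: [usirival] → [userival]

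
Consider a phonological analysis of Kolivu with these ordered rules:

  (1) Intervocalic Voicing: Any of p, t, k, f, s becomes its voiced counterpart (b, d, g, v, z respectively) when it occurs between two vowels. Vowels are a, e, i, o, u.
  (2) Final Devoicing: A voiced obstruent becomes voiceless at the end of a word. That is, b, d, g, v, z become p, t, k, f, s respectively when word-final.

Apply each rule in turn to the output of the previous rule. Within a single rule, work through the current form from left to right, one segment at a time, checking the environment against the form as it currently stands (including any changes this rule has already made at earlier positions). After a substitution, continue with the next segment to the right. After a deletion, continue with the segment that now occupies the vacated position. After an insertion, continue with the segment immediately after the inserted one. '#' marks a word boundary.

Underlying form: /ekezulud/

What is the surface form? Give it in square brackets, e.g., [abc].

[egezulut]

(1) Intervocalic Voicing: [ekezulud] → [egezulud]
(2) Final Devoicing: [egezulud] → [egezulut]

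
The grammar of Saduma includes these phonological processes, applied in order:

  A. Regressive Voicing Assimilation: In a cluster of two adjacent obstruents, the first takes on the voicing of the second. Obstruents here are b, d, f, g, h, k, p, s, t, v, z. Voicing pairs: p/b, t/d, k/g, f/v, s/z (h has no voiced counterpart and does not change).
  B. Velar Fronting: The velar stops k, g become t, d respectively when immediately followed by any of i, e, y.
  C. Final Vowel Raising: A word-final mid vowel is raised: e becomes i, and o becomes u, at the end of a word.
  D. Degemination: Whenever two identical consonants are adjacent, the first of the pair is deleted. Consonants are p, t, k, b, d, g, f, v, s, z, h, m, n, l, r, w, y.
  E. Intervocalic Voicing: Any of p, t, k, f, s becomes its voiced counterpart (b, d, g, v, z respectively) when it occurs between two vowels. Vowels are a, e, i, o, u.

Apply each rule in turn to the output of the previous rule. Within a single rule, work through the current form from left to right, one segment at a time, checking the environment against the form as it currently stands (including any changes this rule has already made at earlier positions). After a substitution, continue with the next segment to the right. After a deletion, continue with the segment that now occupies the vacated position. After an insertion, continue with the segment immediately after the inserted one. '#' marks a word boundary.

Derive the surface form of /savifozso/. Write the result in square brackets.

A Regressive Voicing Assimilation: [savifozso] → [savifosso]
B Velar Fronting: no change — [savifosso]
C Final Vowel Raising: [savifosso] → [savifossu]
D Degemination: [savifossu] → [savifosu]
E Intervocalic Voicing: [savifosu] → [savivozu]

[savivozu]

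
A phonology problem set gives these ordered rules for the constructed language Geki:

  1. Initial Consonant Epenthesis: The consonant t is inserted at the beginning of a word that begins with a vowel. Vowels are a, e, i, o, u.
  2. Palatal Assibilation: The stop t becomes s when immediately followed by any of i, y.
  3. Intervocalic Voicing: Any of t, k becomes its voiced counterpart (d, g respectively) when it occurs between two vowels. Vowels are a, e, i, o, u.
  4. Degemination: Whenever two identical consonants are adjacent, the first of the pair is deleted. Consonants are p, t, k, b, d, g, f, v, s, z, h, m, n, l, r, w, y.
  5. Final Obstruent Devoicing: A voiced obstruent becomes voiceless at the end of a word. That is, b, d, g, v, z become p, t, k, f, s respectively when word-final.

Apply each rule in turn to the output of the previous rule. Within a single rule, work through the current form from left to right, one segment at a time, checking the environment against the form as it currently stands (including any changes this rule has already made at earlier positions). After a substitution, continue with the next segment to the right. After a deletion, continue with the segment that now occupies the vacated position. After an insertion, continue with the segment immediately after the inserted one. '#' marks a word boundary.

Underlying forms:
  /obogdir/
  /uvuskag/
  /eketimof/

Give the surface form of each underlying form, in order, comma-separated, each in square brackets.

/obogdir/:
  1 Initial Consonant Epenthesis: [obogdir] → [tobogdir]
  2 Palatal Assibilation: no change — [tobogdir]
  3 Intervocalic Voicing: no change — [tobogdir]
  4 Degemination: no change — [tobogdir]
  5 Final Obstruent Devoicing: no change — [tobogdir]
/uvuskag/:
  1 Initial Consonant Epenthesis: [uvuskag] → [tuvuskag]
  2 Palatal Assibilation: no change — [tuvuskag]
  3 Intervocalic Voicing: no change — [tuvuskag]
  4 Degemination: no change — [tuvuskag]
  5 Final Obstruent Devoicing: [tuvuskag] → [tuvuskak]
/eketimof/:
  1 Initial Consonant Epenthesis: [eketimof] → [teketimof]
  2 Palatal Assibilation: [teketimof] → [tekesimof]
  3 Intervocalic Voicing: [tekesimof] → [tegesimof]
  4 Degemination: no change — [tegesimof]
  5 Final Obstruent Devoicing: no change — [tegesimof]

[tobogdir], [tuvuskak], [tegesimof]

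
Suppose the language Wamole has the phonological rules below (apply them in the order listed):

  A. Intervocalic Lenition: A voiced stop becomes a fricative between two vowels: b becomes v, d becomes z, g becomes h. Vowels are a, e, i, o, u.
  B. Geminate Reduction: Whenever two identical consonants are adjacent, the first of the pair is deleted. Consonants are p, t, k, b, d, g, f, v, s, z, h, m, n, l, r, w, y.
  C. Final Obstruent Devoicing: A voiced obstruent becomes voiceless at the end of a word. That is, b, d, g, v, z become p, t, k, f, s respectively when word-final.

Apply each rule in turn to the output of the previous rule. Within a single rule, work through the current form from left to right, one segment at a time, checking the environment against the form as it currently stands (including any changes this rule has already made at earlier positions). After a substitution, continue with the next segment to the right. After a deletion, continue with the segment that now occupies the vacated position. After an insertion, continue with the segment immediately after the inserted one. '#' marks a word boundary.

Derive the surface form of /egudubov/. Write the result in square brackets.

[ehuzuvof]

A Intervocalic Lenition: [egudubov] → [ehuzuvov]
B Geminate Reduction: no change — [ehuzuvov]
C Final Obstruent Devoicing: [ehuzuvov] → [ehuzuvof]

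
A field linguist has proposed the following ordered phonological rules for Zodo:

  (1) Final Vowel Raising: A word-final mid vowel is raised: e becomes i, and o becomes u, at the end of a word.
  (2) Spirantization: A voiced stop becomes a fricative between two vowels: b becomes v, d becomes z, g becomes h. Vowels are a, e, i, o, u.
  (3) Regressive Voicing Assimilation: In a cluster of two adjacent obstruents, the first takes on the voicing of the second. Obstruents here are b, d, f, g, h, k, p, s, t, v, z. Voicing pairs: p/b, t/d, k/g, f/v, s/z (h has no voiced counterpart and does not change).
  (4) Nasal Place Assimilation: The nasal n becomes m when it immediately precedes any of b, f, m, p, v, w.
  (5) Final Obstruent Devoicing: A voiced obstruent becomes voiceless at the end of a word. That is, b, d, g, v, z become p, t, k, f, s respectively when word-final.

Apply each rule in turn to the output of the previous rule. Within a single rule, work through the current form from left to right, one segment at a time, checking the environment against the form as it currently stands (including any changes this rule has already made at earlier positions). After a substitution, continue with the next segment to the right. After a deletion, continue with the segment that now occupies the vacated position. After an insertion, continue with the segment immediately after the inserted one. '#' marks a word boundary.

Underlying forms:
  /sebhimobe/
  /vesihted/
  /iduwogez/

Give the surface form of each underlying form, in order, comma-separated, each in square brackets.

[sephimovi], [vesihtet], [izuwohes]

/sebhimobe/:
  (1) Final Vowel Raising: [sebhimobe] → [sebhimobi]
  (2) Spirantization: [sebhimobi] → [sebhimovi]
  (3) Regressive Voicing Assimilation: [sebhimovi] → [sephimovi]
  (4) Nasal Place Assimilation: no change — [sephimovi]
  (5) Final Obstruent Devoicing: no change — [sephimovi]
/vesihted/:
  (1) Final Vowel Raising: no change — [vesihted]
  (2) Spirantization: no change — [vesihted]
  (3) Regressive Voicing Assimilation: no change — [vesihted]
  (4) Nasal Place Assimilation: no change — [vesihted]
  (5) Final Obstruent Devoicing: [vesihted] → [vesihtet]
/iduwogez/:
  (1) Final Vowel Raising: no change — [iduwogez]
  (2) Spirantization: [iduwogez] → [izuwohez]
  (3) Regressive Voicing Assimilation: no change — [izuwohez]
  (4) Nasal Place Assimilation: no change — [izuwohez]
  (5) Final Obstruent Devoicing: [izuwohez] → [izuwohes]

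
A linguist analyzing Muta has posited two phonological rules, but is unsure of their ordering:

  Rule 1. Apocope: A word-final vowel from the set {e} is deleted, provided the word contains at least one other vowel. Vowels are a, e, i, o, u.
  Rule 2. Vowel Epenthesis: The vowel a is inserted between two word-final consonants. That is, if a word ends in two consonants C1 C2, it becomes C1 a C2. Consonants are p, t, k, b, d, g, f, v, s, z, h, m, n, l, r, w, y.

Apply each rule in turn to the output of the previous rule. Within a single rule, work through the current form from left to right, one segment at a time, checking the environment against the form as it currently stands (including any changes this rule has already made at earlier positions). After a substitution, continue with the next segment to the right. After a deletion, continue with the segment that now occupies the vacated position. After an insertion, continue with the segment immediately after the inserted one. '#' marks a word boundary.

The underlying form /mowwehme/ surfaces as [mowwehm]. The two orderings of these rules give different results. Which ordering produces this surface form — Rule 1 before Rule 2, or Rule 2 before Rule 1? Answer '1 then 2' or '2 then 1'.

2 then 1

Order 1 then 2:
  1 Apocope: [mowwehme] → [mowwehm]
  2 Vowel Epenthesis: [mowwehm] → [mowweham]
  result: [mowweham]
Order 2 then 1:
  2 Vowel Epenthesis: no change — [mowwehme]
  1 Apocope: [mowwehme] → [mowwehm]
  result: [mowwehm]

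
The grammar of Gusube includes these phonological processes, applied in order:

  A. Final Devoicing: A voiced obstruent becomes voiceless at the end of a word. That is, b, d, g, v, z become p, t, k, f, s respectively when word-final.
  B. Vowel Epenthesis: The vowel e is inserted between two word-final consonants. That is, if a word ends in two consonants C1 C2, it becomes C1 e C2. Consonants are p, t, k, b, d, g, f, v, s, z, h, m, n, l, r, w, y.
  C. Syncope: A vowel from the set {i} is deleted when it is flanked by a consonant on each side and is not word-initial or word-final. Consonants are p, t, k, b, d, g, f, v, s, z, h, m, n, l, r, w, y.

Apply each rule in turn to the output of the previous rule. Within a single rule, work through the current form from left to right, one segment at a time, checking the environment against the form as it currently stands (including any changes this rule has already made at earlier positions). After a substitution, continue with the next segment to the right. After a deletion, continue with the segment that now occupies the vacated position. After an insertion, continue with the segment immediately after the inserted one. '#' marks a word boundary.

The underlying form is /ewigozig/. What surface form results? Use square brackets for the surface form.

[ewgozk]

A Final Devoicing: [ewigozig] → [ewigozik]
B Vowel Epenthesis: no change — [ewigozik]
C Syncope: [ewigozik] → [ewgozk]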